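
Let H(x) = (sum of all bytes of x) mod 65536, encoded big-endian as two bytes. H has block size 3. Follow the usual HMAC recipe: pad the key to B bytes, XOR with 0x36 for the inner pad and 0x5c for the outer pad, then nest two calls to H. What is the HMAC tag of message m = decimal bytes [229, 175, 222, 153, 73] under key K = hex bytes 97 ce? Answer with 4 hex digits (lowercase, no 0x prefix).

Key hex bytes 97 ce is 2 bytes ≤ B = 3; zero-pad to 3 bytes: K' = 97 ce 00.
K' ⊕ ipad = a1 f8 36.  K' ⊕ opad = cb 92 5c.
Inner input = (K'⊕ipad) ∥ m = a1 f8 36 ∥ e5 af de 99 49.
Inner hash: sum = 161+248+54+229+175+222+153+73 = 1315 → 05 23.
Outer input = (K'⊕opad) ∥ inner = cb 92 5c ∥ 05 23.
Outer hash (tag): sum = 203+146+92+5+35 = 481 → 01 e1.

01e1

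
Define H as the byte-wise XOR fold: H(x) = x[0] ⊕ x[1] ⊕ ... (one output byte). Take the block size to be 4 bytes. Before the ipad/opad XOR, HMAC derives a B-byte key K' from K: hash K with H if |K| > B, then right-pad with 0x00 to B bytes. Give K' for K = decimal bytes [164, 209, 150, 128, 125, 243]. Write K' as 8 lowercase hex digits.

|K| = 6 > B = 4, so first hash the key.
H(K): XOR a4⊕d1⊕96⊕80⊕7d⊕f3 = ed.
Zero-pad H(K) = ed to 4 bytes: K' = ed 00 00 00.

ed000000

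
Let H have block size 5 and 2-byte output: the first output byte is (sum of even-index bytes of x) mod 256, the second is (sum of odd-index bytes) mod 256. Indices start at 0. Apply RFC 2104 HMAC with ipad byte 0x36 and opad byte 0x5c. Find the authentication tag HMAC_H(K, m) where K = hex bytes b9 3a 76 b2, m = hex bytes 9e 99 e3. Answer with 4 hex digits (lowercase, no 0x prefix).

Key hex bytes b9 3a 76 b2 is 4 bytes ≤ B = 5; zero-pad to 5 bytes: K' = b9 3a 76 b2 00.
K' ⊕ ipad = 8f 0c 40 84 36.  K' ⊕ opad = e5 66 2a ee 5c.
Inner input = (K'⊕ipad) ∥ m = 8f 0c 40 84 36 ∥ 9e 99 e3.
Inner hash: even-index sum = 414 mod 256 = 158; odd-index sum = 529 mod 256 = 17 → 9e 11.
Outer input = (K'⊕opad) ∥ inner = e5 66 2a ee 5c ∥ 9e 11.
Outer hash (tag): even-index sum = 380 mod 256 = 124; odd-index sum = 498 mod 256 = 242 → 7c f2.

7cf2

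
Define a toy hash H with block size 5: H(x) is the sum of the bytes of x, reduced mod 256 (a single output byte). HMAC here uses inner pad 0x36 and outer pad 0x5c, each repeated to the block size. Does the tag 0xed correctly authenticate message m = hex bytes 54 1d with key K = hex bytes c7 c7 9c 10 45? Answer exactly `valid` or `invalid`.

Key hex bytes c7 c7 9c 10 45 is exactly B = 5 bytes: K' = c7 c7 9c 10 45.
K' ⊕ ipad = f1 f1 aa 26 73; K' ⊕ opad = 9b 9b c0 4c 19.
Inner hash: sum = 241+241+170+38+115+84+29 = 918; mod 256 = 150 → 96.
Outer hash (recomputed tag): sum = 155+155+192+76+25+150 = 753; mod 256 = 241 → f1.
Recomputed tag = f1; claimed = ed → mismatch.

invalid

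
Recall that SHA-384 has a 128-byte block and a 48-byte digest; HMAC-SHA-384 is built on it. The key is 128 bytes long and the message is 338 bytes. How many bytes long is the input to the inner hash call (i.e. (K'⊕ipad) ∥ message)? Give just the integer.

Key is 128 ≤ 128 bytes, zero-padded: |K'| = 128.
Inner input = (K'⊕ipad) ∥ m → 128 + 338 = 466 bytes.

466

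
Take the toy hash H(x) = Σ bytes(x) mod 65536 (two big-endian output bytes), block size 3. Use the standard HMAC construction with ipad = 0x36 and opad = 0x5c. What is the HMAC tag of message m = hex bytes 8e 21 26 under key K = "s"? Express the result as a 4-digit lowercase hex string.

Key "s" = 73 is 1 byte ≤ B = 3; zero-pad to 3 bytes: K' = 73 00 00.
K' ⊕ ipad = 45 36 36.  K' ⊕ opad = 2f 5c 5c.
Inner input = (K'⊕ipad) ∥ m = 45 36 36 ∥ 8e 21 26.
Inner hash: sum = 69+54+54+142+33+38 = 390 → 01 86.
Outer input = (K'⊕opad) ∥ inner = 2f 5c 5c ∥ 01 86.
Outer hash (tag): sum = 47+92+92+1+134 = 366 → 01 6e.

016e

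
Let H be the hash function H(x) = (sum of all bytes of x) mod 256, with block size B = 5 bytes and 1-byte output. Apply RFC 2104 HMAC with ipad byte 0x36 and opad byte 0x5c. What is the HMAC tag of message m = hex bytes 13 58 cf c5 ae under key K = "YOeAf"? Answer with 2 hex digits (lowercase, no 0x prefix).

57

Key "YOeAf" = 59 4f 65 41 66 is exactly B = 5 bytes: K' = 59 4f 65 41 66.
K' ⊕ ipad = 6f 79 53 77 50.  K' ⊕ opad = 05 13 39 1d 3a.
Inner input = (K'⊕ipad) ∥ m = 6f 79 53 77 50 ∥ 13 58 cf c5 ae.
Inner hash: sum = 111+121+83+119+80+19+88+207+197+174 = 1199; mod 256 = 175 → af.
Outer input = (K'⊕opad) ∥ inner = 05 13 39 1d 3a ∥ af.
Outer hash (tag): sum = 5+19+57+29+58+175 = 343; mod 256 = 87 → 57.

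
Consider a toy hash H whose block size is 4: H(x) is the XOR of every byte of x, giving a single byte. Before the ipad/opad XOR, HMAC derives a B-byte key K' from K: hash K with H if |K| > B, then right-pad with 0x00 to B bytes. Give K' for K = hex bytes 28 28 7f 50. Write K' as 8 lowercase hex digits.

Key hex bytes 28 28 7f 50 is exactly B = 4 bytes: K' = 28 28 7f 50.

28287f50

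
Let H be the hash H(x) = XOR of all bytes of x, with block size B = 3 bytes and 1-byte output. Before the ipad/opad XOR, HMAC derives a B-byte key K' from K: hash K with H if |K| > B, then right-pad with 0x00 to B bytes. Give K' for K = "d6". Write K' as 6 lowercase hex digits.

Key "d6" = 64 36 is 2 bytes ≤ B = 3; zero-pad to 3 bytes: K' = 64 36 00.

643600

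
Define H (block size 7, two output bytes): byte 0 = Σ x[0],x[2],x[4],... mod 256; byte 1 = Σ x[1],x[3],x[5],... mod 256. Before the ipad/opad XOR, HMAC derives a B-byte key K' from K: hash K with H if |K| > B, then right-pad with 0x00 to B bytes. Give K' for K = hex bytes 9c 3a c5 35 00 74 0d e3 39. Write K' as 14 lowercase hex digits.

|K| = 9 > B = 7, so first hash the key.
H(K): even-index sum = 423 mod 256 = 167; odd-index sum = 454 mod 256 = 198 → a7 c6.
Zero-pad H(K) = a7 c6 to 7 bytes: K' = a7 c6 00 00 00 00 00.

a7c60000000000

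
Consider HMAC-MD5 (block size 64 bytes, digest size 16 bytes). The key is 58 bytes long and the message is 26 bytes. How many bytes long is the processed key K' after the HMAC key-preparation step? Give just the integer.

64

Key is 58 ≤ 64 bytes, zero-padded: |K'| = 64.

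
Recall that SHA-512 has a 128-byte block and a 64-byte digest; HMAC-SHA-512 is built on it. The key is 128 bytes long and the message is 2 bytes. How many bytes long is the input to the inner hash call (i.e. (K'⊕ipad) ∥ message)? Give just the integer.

Key is 128 ≤ 128 bytes, zero-padded: |K'| = 128.
Inner input = (K'⊕ipad) ∥ m → 128 + 2 = 130 bytes.

130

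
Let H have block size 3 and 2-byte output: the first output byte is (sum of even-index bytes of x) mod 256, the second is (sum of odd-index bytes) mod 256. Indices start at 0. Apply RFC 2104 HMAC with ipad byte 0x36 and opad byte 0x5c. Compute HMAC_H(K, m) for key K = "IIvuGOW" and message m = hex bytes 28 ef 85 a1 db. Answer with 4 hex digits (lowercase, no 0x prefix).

2082

Key "IIvuGOW" = 49 49 76 75 47 4f 57 is 7 bytes > B = 3, so hash it first: H(key) = 5d 0d, then zero-pad to 3 bytes: K' = 5d 0d 00.
K' ⊕ ipad = 6b 3b 36.  K' ⊕ opad = 01 51 5c.
Inner input = (K'⊕ipad) ∥ m = 6b 3b 36 ∥ 28 ef 85 a1 db.
Inner hash: even-index sum = 561 mod 256 = 49; odd-index sum = 451 mod 256 = 195 → 31 c3.
Outer input = (K'⊕opad) ∥ inner = 01 51 5c ∥ 31 c3.
Outer hash (tag): even-index sum = 288 mod 256 = 32; odd-index sum = 130 mod 256 = 130 → 20 82.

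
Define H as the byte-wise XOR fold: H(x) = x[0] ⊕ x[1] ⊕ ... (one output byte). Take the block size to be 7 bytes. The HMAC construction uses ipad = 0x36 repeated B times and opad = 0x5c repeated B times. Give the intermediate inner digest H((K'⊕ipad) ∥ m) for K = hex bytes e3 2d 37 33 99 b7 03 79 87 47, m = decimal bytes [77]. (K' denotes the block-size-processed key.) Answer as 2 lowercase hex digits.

25

Key hex bytes e3 2d 37 33 99 b7 03 79 87 47 is 10 bytes > B = 7, so hash it first: H(key) = 5e, then zero-pad to 7 bytes: K' = 5e 00 00 00 00 00 00.
K' ⊕ ipad = 68 36 36 36 36 36 36.
Inner input = 68 36 36 36 36 36 36 ∥ 4d.
Inner hash: XOR 68⊕36⊕36⊕36⊕36⊕36⊕36⊕4d = 25.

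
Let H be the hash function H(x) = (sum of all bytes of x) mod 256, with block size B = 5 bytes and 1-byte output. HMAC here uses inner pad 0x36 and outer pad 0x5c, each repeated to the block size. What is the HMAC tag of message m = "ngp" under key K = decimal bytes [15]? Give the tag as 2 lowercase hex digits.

Key decimal bytes [15] = 0f is 1 byte ≤ B = 5; zero-pad to 5 bytes: K' = 0f 00 00 00 00.
K' ⊕ ipad = 39 36 36 36 36.  K' ⊕ opad = 53 5c 5c 5c 5c.
Inner input = (K'⊕ipad) ∥ m = 39 36 36 36 36 ∥ 6e 67 70.
Inner hash: sum = 57+54+54+54+54+110+103+112 = 598; mod 256 = 86 → 56.
Outer input = (K'⊕opad) ∥ inner = 53 5c 5c 5c 5c ∥ 56.
Outer hash (tag): sum = 83+92+92+92+92+86 = 537; mod 256 = 25 → 19.

19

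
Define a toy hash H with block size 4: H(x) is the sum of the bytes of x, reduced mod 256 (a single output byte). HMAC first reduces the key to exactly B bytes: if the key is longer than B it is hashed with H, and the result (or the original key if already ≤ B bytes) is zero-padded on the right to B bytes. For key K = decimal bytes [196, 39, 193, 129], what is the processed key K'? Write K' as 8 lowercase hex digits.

c427c181

Key decimal bytes [196, 39, 193, 129] = c4 27 c1 81 is exactly B = 4 bytes: K' = c4 27 c1 81.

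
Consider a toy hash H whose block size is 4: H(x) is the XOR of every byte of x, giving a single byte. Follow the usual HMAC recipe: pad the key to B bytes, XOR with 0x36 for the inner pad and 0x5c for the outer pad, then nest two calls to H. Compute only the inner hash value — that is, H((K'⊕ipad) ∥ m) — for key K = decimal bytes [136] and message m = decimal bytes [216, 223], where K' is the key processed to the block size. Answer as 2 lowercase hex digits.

8f

Key decimal bytes [136] = 88 is 1 byte ≤ B = 4; zero-pad to 4 bytes: K' = 88 00 00 00.
K' ⊕ ipad = be 36 36 36.
Inner input = be 36 36 36 ∥ d8 df.
Inner hash: XOR be⊕36⊕36⊕36⊕d8⊕df = 8f.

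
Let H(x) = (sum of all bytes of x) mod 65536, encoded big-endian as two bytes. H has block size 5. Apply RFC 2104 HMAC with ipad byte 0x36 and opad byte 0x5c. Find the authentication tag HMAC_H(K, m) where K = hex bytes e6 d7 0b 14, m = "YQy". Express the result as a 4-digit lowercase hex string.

02ac

Key hex bytes e6 d7 0b 14 is 4 bytes ≤ B = 5; zero-pad to 5 bytes: K' = e6 d7 0b 14 00.
K' ⊕ ipad = d0 e1 3d 22 36.  K' ⊕ opad = ba 8b 57 48 5c.
Inner input = (K'⊕ipad) ∥ m = d0 e1 3d 22 36 ∥ 59 51 79.
Inner hash: sum = 208+225+61+34+54+89+81+121 = 873 → 03 69.
Outer input = (K'⊕opad) ∥ inner = ba 8b 57 48 5c ∥ 03 69.
Outer hash (tag): sum = 186+139+87+72+92+3+105 = 684 → 02 ac.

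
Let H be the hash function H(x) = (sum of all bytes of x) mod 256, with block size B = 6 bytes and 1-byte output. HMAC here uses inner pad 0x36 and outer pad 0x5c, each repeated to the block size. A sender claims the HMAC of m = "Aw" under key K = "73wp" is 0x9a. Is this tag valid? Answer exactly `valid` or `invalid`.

valid

Key "73wp" = 37 33 77 70 is 4 bytes ≤ B = 6; zero-pad to 6 bytes: K' = 37 33 77 70 00 00.
K' ⊕ ipad = 01 05 41 46 36 36; K' ⊕ opad = 6b 6f 2b 2c 5c 5c.
Inner hash: sum = 1+5+65+70+54+54+65+119 = 433; mod 256 = 177 → b1.
Outer hash (recomputed tag): sum = 107+111+43+44+92+92+177 = 666; mod 256 = 154 → 9a.
Recomputed tag = 9a; claimed = 9a → match.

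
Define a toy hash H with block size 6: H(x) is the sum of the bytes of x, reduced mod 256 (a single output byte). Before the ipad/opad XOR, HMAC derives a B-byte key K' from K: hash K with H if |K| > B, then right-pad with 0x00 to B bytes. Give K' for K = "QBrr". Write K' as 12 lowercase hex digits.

Key "QBrr" = 51 42 72 72 is 4 bytes ≤ B = 6; zero-pad to 6 bytes: K' = 51 42 72 72 00 00.

514272720000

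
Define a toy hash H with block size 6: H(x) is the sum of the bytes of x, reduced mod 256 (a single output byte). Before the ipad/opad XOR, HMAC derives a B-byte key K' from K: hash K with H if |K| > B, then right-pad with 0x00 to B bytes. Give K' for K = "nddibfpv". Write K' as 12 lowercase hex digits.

|K| = 8 > B = 6, so first hash the key.
H(K): sum = 110+100+100+105+98+102+112+118 = 845; mod 256 = 77 → 4d.
Zero-pad H(K) = 4d to 6 bytes: K' = 4d 00 00 00 00 00.

4d0000000000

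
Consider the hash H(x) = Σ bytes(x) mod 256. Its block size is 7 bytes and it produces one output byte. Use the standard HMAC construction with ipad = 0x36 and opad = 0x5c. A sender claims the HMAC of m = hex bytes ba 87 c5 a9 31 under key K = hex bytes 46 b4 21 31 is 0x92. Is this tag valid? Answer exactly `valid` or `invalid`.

Key hex bytes 46 b4 21 31 is 4 bytes ≤ B = 7; zero-pad to 7 bytes: K' = 46 b4 21 31 00 00 00.
K' ⊕ ipad = 70 82 17 07 36 36 36; K' ⊕ opad = 1a e8 7d 6d 5c 5c 5c.
Inner hash: sum = 112+130+23+7+54+54+54+186+135+197+169+49 = 1170; mod 256 = 146 → 92.
Outer hash (recomputed tag): sum = 26+232+125+109+92+92+92+146 = 914; mod 256 = 146 → 92.
Recomputed tag = 92; claimed = 92 → match.

valid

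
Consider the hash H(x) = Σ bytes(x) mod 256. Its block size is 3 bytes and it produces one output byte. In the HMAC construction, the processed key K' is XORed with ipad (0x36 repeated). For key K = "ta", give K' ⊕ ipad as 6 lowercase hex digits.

425736

Key "ta" = 74 61 is 2 bytes ≤ B = 3; zero-pad to 3 bytes: K' = 74 61 00.
XOR each byte with 0x36: 74⊕36=42, 61⊕36=57, 00⊕36=36.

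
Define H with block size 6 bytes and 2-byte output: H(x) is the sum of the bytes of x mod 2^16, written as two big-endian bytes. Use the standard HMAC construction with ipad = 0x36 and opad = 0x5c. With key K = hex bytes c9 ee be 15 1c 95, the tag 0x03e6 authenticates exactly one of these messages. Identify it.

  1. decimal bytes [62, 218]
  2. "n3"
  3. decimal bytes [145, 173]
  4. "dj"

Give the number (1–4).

Key hex bytes c9 ee be 15 1c 95 is exactly B = 6 bytes: K' = c9 ee be 15 1c 95.
K' ⊕ ipad = ff d8 88 23 2a a3; K' ⊕ opad = 95 b2 e2 49 40 c9.
m1: inner = H(ff d8 88 23 2a a3 3e da) = 04 67; tag = H(95 b2 e2 49 40 c9 04 67) = 03e6 ← matches
m2: inner = H(ff d8 88 23 2a a3 6e 33) = 03 f0; tag = H(95 b2 e2 49 40 c9 03 f0) = 046e
m3: inner = H(ff d8 88 23 2a a3 91 ad) = 04 8d; tag = H(95 b2 e2 49 40 c9 04 8d) = 040c
m4: inner = H(ff d8 88 23 2a a3 64 6a) = 04 1d; tag = H(95 b2 e2 49 40 c9 04 1d) = 039c

1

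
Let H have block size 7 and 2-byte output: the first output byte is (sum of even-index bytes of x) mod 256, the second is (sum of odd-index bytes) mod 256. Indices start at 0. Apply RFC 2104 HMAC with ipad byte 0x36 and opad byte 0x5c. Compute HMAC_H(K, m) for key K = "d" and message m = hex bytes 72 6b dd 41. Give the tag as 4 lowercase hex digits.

3db4

Key "d" = 64 is 1 byte ≤ B = 7; zero-pad to 7 bytes: K' = 64 00 00 00 00 00 00.
K' ⊕ ipad = 52 36 36 36 36 36 36.  K' ⊕ opad = 38 5c 5c 5c 5c 5c 5c.
Inner input = (K'⊕ipad) ∥ m = 52 36 36 36 36 36 36 ∥ 72 6b dd 41.
Inner hash: even-index sum = 416 mod 256 = 160; odd-index sum = 497 mod 256 = 241 → a0 f1.
Outer input = (K'⊕opad) ∥ inner = 38 5c 5c 5c 5c 5c 5c ∥ a0 f1.
Outer hash (tag): even-index sum = 573 mod 256 = 61; odd-index sum = 436 mod 256 = 180 → 3d b4.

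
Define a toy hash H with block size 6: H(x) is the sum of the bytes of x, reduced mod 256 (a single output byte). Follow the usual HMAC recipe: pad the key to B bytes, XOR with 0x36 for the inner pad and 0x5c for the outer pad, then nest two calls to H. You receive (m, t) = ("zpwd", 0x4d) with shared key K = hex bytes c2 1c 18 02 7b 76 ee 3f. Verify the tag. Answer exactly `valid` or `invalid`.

invalid

Key hex bytes c2 1c 18 02 7b 76 ee 3f is 8 bytes > B = 6, so hash it first: H(key) = 16, then zero-pad to 6 bytes: K' = 16 00 00 00 00 00.
K' ⊕ ipad = 20 36 36 36 36 36; K' ⊕ opad = 4a 5c 5c 5c 5c 5c.
Inner hash: sum = 32+54+54+54+54+54+122+112+119+100 = 755; mod 256 = 243 → f3.
Outer hash (recomputed tag): sum = 74+92+92+92+92+92+243 = 777; mod 256 = 9 → 09.
Recomputed tag = 09; claimed = 4d → mismatch.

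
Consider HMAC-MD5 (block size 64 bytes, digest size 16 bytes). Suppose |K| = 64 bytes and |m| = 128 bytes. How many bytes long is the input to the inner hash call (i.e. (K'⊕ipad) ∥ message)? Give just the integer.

Key is 64 ≤ 64 bytes, zero-padded: |K'| = 64.
Inner input = (K'⊕ipad) ∥ m → 64 + 128 = 192 bytes.

192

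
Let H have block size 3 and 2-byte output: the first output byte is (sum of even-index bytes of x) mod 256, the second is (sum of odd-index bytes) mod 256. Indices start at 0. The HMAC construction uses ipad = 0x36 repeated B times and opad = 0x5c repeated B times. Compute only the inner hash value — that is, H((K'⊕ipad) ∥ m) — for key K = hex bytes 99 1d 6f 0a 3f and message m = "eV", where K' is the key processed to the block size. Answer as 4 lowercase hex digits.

Key hex bytes 99 1d 6f 0a 3f is 5 bytes > B = 3, so hash it first: H(key) = 47 27, then zero-pad to 3 bytes: K' = 47 27 00.
K' ⊕ ipad = 71 11 36.
Inner input = 71 11 36 ∥ 65 56.
Inner hash: even-index sum = 253 mod 256 = 253; odd-index sum = 118 mod 256 = 118 → fd 76.

fd76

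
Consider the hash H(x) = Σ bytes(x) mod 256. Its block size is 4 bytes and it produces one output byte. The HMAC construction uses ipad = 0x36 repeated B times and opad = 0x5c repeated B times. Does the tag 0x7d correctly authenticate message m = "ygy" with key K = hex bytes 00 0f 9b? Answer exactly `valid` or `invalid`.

valid

Key hex bytes 00 0f 9b is 3 bytes ≤ B = 4; zero-pad to 4 bytes: K' = 00 0f 9b 00.
K' ⊕ ipad = 36 39 ad 36; K' ⊕ opad = 5c 53 c7 5c.
Inner hash: sum = 54+57+173+54+121+103+121 = 683; mod 256 = 171 → ab.
Outer hash (recomputed tag): sum = 92+83+199+92+171 = 637; mod 256 = 125 → 7d.
Recomputed tag = 7d; claimed = 7d → match.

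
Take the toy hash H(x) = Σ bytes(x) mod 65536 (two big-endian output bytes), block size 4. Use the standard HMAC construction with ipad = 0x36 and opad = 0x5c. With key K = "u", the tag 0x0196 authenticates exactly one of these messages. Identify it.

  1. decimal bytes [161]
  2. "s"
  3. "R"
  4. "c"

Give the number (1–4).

2

Key "u" = 75 is 1 byte ≤ B = 4; zero-pad to 4 bytes: K' = 75 00 00 00.
K' ⊕ ipad = 43 36 36 36; K' ⊕ opad = 29 5c 5c 5c.
m1: inner = H(43 36 36 36 a1) = 01 86; tag = H(29 5c 5c 5c 01 86) = 01c4
m2: inner = H(43 36 36 36 73) = 01 58; tag = H(29 5c 5c 5c 01 58) = 0196 ← matches
m3: inner = H(43 36 36 36 52) = 01 37; tag = H(29 5c 5c 5c 01 37) = 0175
m4: inner = H(43 36 36 36 63) = 01 48; tag = H(29 5c 5c 5c 01 48) = 0186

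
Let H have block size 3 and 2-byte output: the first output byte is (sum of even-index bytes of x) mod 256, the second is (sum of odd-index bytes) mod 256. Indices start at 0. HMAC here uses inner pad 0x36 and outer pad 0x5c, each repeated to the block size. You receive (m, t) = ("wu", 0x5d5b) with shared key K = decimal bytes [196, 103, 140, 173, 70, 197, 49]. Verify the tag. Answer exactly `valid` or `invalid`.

invalid

Key decimal bytes [196, 103, 140, 173, 70, 197, 49] = c4 67 8c ad 46 c5 31 is 7 bytes > B = 3, so hash it first: H(key) = c7 d9, then zero-pad to 3 bytes: K' = c7 d9 00.
K' ⊕ ipad = f1 ef 36; K' ⊕ opad = 9b 85 5c.
Inner hash: even-index sum = 412 mod 256 = 156; odd-index sum = 358 mod 256 = 102 → 9c 66.
Outer hash (recomputed tag): even-index sum = 349 mod 256 = 93; odd-index sum = 289 mod 256 = 33 → 5d 21.
Recomputed tag = 5d21; claimed = 5d5b → mismatch.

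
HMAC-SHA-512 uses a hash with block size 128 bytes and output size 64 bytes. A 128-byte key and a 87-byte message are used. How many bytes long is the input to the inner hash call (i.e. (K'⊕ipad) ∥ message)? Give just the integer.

215

Key is 128 ≤ 128 bytes, zero-padded: |K'| = 128.
Inner input = (K'⊕ipad) ∥ m → 128 + 87 = 215 bytes.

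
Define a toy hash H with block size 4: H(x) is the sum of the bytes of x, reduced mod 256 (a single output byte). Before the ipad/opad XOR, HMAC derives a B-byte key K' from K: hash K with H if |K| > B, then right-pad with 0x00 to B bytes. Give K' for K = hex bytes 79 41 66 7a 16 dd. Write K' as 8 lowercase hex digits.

|K| = 6 > B = 4, so first hash the key.
H(K): sum = 121+65+102+122+22+221 = 653; mod 256 = 141 → 8d.
Zero-pad H(K) = 8d to 4 bytes: K' = 8d 00 00 00.

8d000000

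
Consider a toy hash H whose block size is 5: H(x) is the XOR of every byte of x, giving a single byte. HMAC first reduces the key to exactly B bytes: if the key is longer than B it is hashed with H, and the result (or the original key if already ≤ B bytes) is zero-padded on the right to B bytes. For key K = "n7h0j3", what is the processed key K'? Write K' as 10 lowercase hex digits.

5800000000

|K| = 6 > B = 5, so first hash the key.
H(K): XOR 6e⊕37⊕68⊕30⊕6a⊕33 = 58.
Zero-pad H(K) = 58 to 5 bytes: K' = 58 00 00 00 00.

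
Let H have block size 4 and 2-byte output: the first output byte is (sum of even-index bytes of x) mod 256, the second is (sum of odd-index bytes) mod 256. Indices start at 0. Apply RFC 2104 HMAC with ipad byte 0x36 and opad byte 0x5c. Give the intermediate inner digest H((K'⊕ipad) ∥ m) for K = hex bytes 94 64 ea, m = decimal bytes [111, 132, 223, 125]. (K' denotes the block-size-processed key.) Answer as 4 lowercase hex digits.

Key hex bytes 94 64 ea is 3 bytes ≤ B = 4; zero-pad to 4 bytes: K' = 94 64 ea 00.
K' ⊕ ipad = a2 52 dc 36.
Inner input = a2 52 dc 36 ∥ 6f 84 df 7d.
Inner hash: even-index sum = 716 mod 256 = 204; odd-index sum = 393 mod 256 = 137 → cc 89.

cc89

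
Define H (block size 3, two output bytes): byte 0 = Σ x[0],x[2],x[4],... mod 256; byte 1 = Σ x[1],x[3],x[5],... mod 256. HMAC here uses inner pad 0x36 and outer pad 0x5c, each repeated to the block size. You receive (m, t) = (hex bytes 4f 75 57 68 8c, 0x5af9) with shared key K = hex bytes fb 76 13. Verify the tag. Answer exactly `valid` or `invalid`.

Key hex bytes fb 76 13 is exactly B = 3 bytes: K' = fb 76 13.
K' ⊕ ipad = cd 40 25; K' ⊕ opad = a7 2a 4f.
Inner hash: even-index sum = 463 mod 256 = 207; odd-index sum = 370 mod 256 = 114 → cf 72.
Outer hash (recomputed tag): even-index sum = 360 mod 256 = 104; odd-index sum = 249 mod 256 = 249 → 68 f9.
Recomputed tag = 68f9; claimed = 5af9 → mismatch.

invalid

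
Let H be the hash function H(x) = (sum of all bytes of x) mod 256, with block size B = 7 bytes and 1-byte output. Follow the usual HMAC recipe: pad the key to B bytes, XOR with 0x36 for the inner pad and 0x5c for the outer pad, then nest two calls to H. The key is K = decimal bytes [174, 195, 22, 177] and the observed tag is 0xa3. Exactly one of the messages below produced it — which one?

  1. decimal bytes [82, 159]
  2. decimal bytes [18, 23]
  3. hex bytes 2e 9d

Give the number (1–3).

Key decimal bytes [174, 195, 22, 177] = ae c3 16 b1 is 4 bytes ≤ B = 7; zero-pad to 7 bytes: K' = ae c3 16 b1 00 00 00.
K' ⊕ ipad = 98 f5 20 87 36 36 36; K' ⊕ opad = f2 9f 4a ed 5c 5c 5c.
m1: inner = H(98 f5 20 87 36 36 36 52 9f) = c7; tag = H(f2 9f 4a ed 5c 5c 5c c7) = a3 ← matches
m2: inner = H(98 f5 20 87 36 36 36 12 17) = ff; tag = H(f2 9f 4a ed 5c 5c 5c ff) = db
m3: inner = H(98 f5 20 87 36 36 36 2e 9d) = a1; tag = H(f2 9f 4a ed 5c 5c 5c a1) = 7d

1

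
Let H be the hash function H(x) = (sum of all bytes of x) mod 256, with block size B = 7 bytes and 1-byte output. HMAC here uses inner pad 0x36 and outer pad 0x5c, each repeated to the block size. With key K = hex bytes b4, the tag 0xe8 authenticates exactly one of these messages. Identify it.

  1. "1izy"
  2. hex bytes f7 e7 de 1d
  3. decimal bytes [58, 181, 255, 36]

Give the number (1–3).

3

Key hex bytes b4 is 1 byte ≤ B = 7; zero-pad to 7 bytes: K' = b4 00 00 00 00 00 00.
K' ⊕ ipad = 82 36 36 36 36 36 36; K' ⊕ opad = e8 5c 5c 5c 5c 5c 5c.
m1: inner = H(82 36 36 36 36 36 36 31 69 7a 79) = 53; tag = H(e8 5c 5c 5c 5c 5c 5c 53) = 63
m2: inner = H(82 36 36 36 36 36 36 f7 e7 de 1d) = 9f; tag = H(e8 5c 5c 5c 5c 5c 5c 9f) = af
m3: inner = H(82 36 36 36 36 36 36 3a b5 ff 24) = d8; tag = H(e8 5c 5c 5c 5c 5c 5c d8) = e8 ← matches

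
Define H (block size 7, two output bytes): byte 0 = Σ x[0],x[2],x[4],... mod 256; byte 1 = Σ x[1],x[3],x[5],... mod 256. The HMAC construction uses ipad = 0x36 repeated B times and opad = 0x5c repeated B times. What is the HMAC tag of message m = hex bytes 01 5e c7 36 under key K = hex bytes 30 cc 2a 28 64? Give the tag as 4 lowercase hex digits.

8c9e

Key hex bytes 30 cc 2a 28 64 is 5 bytes ≤ B = 7; zero-pad to 7 bytes: K' = 30 cc 2a 28 64 00 00.
K' ⊕ ipad = 06 fa 1c 1e 52 36 36.  K' ⊕ opad = 6c 90 76 74 38 5c 5c.
Inner input = (K'⊕ipad) ∥ m = 06 fa 1c 1e 52 36 36 ∥ 01 5e c7 36.
Inner hash: even-index sum = 318 mod 256 = 62; odd-index sum = 534 mod 256 = 22 → 3e 16.
Outer input = (K'⊕opad) ∥ inner = 6c 90 76 74 38 5c 5c ∥ 3e 16.
Outer hash (tag): even-index sum = 396 mod 256 = 140; odd-index sum = 414 mod 256 = 158 → 8c 9e.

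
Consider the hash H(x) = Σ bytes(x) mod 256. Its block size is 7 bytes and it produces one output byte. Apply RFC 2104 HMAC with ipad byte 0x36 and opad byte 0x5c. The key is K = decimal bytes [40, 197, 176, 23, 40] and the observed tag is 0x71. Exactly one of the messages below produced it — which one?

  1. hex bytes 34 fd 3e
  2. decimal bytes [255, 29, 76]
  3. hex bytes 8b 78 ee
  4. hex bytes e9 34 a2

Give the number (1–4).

Key decimal bytes [40, 197, 176, 23, 40] = 28 c5 b0 17 28 is 5 bytes ≤ B = 7; zero-pad to 7 bytes: K' = 28 c5 b0 17 28 00 00.
K' ⊕ ipad = 1e f3 86 21 1e 36 36; K' ⊕ opad = 74 99 ec 4b 74 5c 5c.
m1: inner = H(1e f3 86 21 1e 36 36 34 fd 3e) = b1; tag = H(74 99 ec 4b 74 5c 5c b1) = 21
m2: inner = H(1e f3 86 21 1e 36 36 ff 1d 4c) = aa; tag = H(74 99 ec 4b 74 5c 5c aa) = 1a
m3: inner = H(1e f3 86 21 1e 36 36 8b 78 ee) = 33; tag = H(74 99 ec 4b 74 5c 5c 33) = a3
m4: inner = H(1e f3 86 21 1e 36 36 e9 34 a2) = 01; tag = H(74 99 ec 4b 74 5c 5c 01) = 71 ← matches

4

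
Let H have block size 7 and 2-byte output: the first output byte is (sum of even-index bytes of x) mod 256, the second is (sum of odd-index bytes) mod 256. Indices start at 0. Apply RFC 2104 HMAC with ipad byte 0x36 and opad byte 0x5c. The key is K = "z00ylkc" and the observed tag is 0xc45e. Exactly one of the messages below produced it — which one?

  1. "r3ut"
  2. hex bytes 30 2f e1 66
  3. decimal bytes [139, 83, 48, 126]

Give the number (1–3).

Key "z00ylkc" = 7a 30 30 79 6c 6b 63 is exactly B = 7 bytes: K' = 7a 30 30 79 6c 6b 63.
K' ⊕ ipad = 4c 06 06 4f 5a 5d 55; K' ⊕ opad = 26 6c 6c 25 30 37 3f.
m1: inner = H(4c 06 06 4f 5a 5d 55 72 33 75 74) = a8 99; tag = H(26 6c 6c 25 30 37 3f a8 99) = 9a70
m2: inner = H(4c 06 06 4f 5a 5d 55 30 2f e1 66) = 96 c3; tag = H(26 6c 6c 25 30 37 3f 96 c3) = c45e ← matches
m3: inner = H(4c 06 06 4f 5a 5d 55 8b 53 30 7e) = d2 6d; tag = H(26 6c 6c 25 30 37 3f d2 6d) = 6e9a

2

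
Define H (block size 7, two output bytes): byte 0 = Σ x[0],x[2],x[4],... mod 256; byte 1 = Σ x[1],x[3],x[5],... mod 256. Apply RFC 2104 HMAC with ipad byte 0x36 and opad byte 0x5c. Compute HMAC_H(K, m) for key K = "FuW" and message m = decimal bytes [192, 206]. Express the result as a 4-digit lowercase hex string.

4cec

Key "FuW" = 46 75 57 is 3 bytes ≤ B = 7; zero-pad to 7 bytes: K' = 46 75 57 00 00 00 00.
K' ⊕ ipad = 70 43 61 36 36 36 36.  K' ⊕ opad = 1a 29 0b 5c 5c 5c 5c.
Inner input = (K'⊕ipad) ∥ m = 70 43 61 36 36 36 36 ∥ c0 ce.
Inner hash: even-index sum = 523 mod 256 = 11; odd-index sum = 367 mod 256 = 111 → 0b 6f.
Outer input = (K'⊕opad) ∥ inner = 1a 29 0b 5c 5c 5c 5c ∥ 0b 6f.
Outer hash (tag): even-index sum = 332 mod 256 = 76; odd-index sum = 236 mod 256 = 236 → 4c ec.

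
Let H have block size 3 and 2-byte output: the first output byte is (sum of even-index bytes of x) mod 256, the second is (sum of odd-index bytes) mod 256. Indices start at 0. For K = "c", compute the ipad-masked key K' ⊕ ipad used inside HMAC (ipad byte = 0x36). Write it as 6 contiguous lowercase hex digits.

Key "c" = 63 is 1 byte ≤ B = 3; zero-pad to 3 bytes: K' = 63 00 00.
XOR each byte with 0x36: 63⊕36=55, 00⊕36=36, 00⊕36=36.

553636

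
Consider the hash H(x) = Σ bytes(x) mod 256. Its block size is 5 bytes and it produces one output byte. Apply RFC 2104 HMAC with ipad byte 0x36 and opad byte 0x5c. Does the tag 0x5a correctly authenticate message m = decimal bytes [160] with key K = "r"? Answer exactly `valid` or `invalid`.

Key "r" = 72 is 1 byte ≤ B = 5; zero-pad to 5 bytes: K' = 72 00 00 00 00.
K' ⊕ ipad = 44 36 36 36 36; K' ⊕ opad = 2e 5c 5c 5c 5c.
Inner hash: sum = 68+54+54+54+54+160 = 444; mod 256 = 188 → bc.
Outer hash (recomputed tag): sum = 46+92+92+92+92+188 = 602; mod 256 = 90 → 5a.
Recomputed tag = 5a; claimed = 5a → match.

valid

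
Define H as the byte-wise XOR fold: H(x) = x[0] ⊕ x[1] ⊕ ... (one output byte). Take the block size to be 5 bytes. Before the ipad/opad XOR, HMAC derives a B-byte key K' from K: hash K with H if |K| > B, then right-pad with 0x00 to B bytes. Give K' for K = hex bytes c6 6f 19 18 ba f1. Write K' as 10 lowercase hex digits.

e300000000

|K| = 6 > B = 5, so first hash the key.
H(K): XOR c6⊕6f⊕19⊕18⊕ba⊕f1 = e3.
Zero-pad H(K) = e3 to 5 bytes: K' = e3 00 00 00 00.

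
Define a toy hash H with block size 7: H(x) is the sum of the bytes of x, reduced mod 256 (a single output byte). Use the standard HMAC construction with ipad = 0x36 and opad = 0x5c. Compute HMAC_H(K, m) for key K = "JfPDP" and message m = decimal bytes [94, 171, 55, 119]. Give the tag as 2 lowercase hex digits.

65

Key "JfPDP" = 4a 66 50 44 50 is 5 bytes ≤ B = 7; zero-pad to 7 bytes: K' = 4a 66 50 44 50 00 00.
K' ⊕ ipad = 7c 50 66 72 66 36 36.  K' ⊕ opad = 16 3a 0c 18 0c 5c 5c.
Inner input = (K'⊕ipad) ∥ m = 7c 50 66 72 66 36 36 ∥ 5e ab 37 77.
Inner hash: sum = 124+80+102+114+102+54+54+94+171+55+119 = 1069; mod 256 = 45 → 2d.
Outer input = (K'⊕opad) ∥ inner = 16 3a 0c 18 0c 5c 5c ∥ 2d.
Outer hash (tag): sum = 22+58+12+24+12+92+92+45 = 357; mod 256 = 101 → 65.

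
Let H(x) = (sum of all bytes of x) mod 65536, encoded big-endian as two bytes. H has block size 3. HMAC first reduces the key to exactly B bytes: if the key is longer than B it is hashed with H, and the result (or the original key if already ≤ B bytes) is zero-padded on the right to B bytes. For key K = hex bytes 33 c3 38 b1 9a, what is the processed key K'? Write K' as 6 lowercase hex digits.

|K| = 5 > B = 3, so first hash the key.
H(K): sum = 51+195+56+177+154 = 633 → 02 79.
Zero-pad H(K) = 02 79 to 3 bytes: K' = 02 79 00.

027900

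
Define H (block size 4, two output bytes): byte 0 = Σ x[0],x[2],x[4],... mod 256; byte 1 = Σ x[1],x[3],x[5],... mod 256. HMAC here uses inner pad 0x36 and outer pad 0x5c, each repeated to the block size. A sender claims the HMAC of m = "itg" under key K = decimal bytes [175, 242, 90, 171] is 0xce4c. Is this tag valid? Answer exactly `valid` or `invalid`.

invalid

Key decimal bytes [175, 242, 90, 171] = af f2 5a ab is exactly B = 4 bytes: K' = af f2 5a ab.
K' ⊕ ipad = 99 c4 6c 9d; K' ⊕ opad = f3 ae 06 f7.
Inner hash: even-index sum = 469 mod 256 = 213; odd-index sum = 469 mod 256 = 213 → d5 d5.
Outer hash (recomputed tag): even-index sum = 462 mod 256 = 206; odd-index sum = 634 mod 256 = 122 → ce 7a.
Recomputed tag = ce7a; claimed = ce4c → mismatch.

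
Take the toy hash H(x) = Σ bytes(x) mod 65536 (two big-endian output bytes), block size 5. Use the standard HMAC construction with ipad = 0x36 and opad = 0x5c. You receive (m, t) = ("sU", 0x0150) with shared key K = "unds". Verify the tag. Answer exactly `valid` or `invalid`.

Key "unds" = 75 6e 64 73 is 4 bytes ≤ B = 5; zero-pad to 5 bytes: K' = 75 6e 64 73 00.
K' ⊕ ipad = 43 58 52 45 36; K' ⊕ opad = 29 32 38 2f 5c.
Inner hash: sum = 67+88+82+69+54+115+85 = 560 → 02 30.
Outer hash (recomputed tag): sum = 41+50+56+47+92+2+48 = 336 → 01 50.
Recomputed tag = 0150; claimed = 0150 → match.

valid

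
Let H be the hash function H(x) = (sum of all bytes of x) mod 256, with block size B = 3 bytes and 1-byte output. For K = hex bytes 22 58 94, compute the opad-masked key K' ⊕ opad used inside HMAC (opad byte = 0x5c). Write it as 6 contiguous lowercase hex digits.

Key hex bytes 22 58 94 is exactly B = 3 bytes: K' = 22 58 94.
XOR each byte with 0x5c: 22⊕5c=7e, 58⊕5c=04, 94⊕5c=c8.

7e04c8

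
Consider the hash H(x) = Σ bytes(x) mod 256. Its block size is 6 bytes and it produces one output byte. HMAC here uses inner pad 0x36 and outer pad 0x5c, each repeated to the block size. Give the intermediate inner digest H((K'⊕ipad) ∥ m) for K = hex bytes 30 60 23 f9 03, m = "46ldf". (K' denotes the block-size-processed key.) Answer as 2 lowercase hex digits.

Key hex bytes 30 60 23 f9 03 is 5 bytes ≤ B = 6; zero-pad to 6 bytes: K' = 30 60 23 f9 03 00.
K' ⊕ ipad = 06 56 15 cf 35 36.
Inner input = 06 56 15 cf 35 36 ∥ 34 36 6c 64 66.
Inner hash: sum = 6+86+21+207+53+54+52+54+108+100+102 = 843; mod 256 = 75 → 4b.

4b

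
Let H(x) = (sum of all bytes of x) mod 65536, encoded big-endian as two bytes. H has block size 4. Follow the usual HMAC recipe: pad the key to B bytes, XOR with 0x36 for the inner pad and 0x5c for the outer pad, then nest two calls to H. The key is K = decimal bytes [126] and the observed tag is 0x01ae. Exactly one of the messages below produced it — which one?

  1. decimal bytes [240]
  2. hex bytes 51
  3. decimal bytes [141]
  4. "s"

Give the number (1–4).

Key decimal bytes [126] = 7e is 1 byte ≤ B = 4; zero-pad to 4 bytes: K' = 7e 00 00 00.
K' ⊕ ipad = 48 36 36 36; K' ⊕ opad = 22 5c 5c 5c.
m1: inner = H(48 36 36 36 f0) = 01 da; tag = H(22 5c 5c 5c 01 da) = 0211
m2: inner = H(48 36 36 36 51) = 01 3b; tag = H(22 5c 5c 5c 01 3b) = 0172
m3: inner = H(48 36 36 36 8d) = 01 77; tag = H(22 5c 5c 5c 01 77) = 01ae ← matches
m4: inner = H(48 36 36 36 73) = 01 5d; tag = H(22 5c 5c 5c 01 5d) = 0194

3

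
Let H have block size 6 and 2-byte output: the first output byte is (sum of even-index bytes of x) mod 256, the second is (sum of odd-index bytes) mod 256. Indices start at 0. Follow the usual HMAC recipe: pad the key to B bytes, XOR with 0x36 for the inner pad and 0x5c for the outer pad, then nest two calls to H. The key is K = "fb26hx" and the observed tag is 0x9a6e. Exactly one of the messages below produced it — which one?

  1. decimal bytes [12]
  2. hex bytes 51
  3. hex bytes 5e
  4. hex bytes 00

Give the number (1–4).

1

Key "fb26hx" = 66 62 32 36 68 78 is exactly B = 6 bytes: K' = 66 62 32 36 68 78.
K' ⊕ ipad = 50 54 04 00 5e 4e; K' ⊕ opad = 3a 3e 6e 6a 34 24.
m1: inner = H(50 54 04 00 5e 4e 0c) = be a2; tag = H(3a 3e 6e 6a 34 24 be a2) = 9a6e ← matches
m2: inner = H(50 54 04 00 5e 4e 51) = 03 a2; tag = H(3a 3e 6e 6a 34 24 03 a2) = df6e
m3: inner = H(50 54 04 00 5e 4e 5e) = 10 a2; tag = H(3a 3e 6e 6a 34 24 10 a2) = ec6e
m4: inner = H(50 54 04 00 5e 4e 00) = b2 a2; tag = H(3a 3e 6e 6a 34 24 b2 a2) = 8e6e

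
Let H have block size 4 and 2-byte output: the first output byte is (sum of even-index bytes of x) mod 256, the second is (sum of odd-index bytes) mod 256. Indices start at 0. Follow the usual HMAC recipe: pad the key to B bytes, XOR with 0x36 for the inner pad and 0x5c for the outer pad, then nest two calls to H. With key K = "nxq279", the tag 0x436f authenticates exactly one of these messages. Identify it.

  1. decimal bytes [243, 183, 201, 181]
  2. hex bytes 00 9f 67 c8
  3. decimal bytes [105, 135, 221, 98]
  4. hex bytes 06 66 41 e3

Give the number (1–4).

4

Key "nxq279" = 6e 78 71 32 37 39 is 6 bytes > B = 4, so hash it first: H(key) = 16 e3, then zero-pad to 4 bytes: K' = 16 e3 00 00.
K' ⊕ ipad = 20 d5 36 36; K' ⊕ opad = 4a bf 5c 5c.
m1: inner = H(20 d5 36 36 f3 b7 c9 b5) = 12 77; tag = H(4a bf 5c 5c 12 77) = b892
m2: inner = H(20 d5 36 36 00 9f 67 c8) = bd 72; tag = H(4a bf 5c 5c bd 72) = 638d
m3: inner = H(20 d5 36 36 69 87 dd 62) = 9c f4; tag = H(4a bf 5c 5c 9c f4) = 420f
m4: inner = H(20 d5 36 36 06 66 41 e3) = 9d 54; tag = H(4a bf 5c 5c 9d 54) = 436f ← matches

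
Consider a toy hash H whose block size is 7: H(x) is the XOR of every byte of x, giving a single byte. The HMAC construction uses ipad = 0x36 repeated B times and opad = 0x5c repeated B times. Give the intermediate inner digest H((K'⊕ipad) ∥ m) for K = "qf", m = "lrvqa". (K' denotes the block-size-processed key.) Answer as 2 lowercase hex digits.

Key "qf" = 71 66 is 2 bytes ≤ B = 7; zero-pad to 7 bytes: K' = 71 66 00 00 00 00 00.
K' ⊕ ipad = 47 50 36 36 36 36 36.
Inner input = 47 50 36 36 36 36 36 ∥ 6c 72 76 71 61.
Inner hash: XOR 47⊕50⊕36⊕36⊕36⊕36⊕36⊕6c⊕72⊕76⊕71⊕61 = 59.

59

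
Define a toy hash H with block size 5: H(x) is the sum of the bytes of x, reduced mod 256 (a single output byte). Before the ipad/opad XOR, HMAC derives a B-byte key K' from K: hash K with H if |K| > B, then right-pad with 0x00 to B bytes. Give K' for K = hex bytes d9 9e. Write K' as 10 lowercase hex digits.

d99e000000

Key hex bytes d9 9e is 2 bytes ≤ B = 5; zero-pad to 5 bytes: K' = d9 9e 00 00 00.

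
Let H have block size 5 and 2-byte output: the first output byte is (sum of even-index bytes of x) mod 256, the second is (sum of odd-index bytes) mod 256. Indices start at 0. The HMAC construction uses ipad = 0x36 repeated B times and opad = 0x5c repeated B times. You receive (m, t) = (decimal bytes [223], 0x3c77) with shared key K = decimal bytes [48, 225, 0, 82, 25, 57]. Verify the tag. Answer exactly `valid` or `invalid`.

valid

Key decimal bytes [48, 225, 0, 82, 25, 57] = 30 e1 00 52 19 39 is 6 bytes > B = 5, so hash it first: H(key) = 49 6c, then zero-pad to 5 bytes: K' = 49 6c 00 00 00.
K' ⊕ ipad = 7f 5a 36 36 36; K' ⊕ opad = 15 30 5c 5c 5c.
Inner hash: even-index sum = 235 mod 256 = 235; odd-index sum = 367 mod 256 = 111 → eb 6f.
Outer hash (recomputed tag): even-index sum = 316 mod 256 = 60; odd-index sum = 375 mod 256 = 119 → 3c 77.
Recomputed tag = 3c77; claimed = 3c77 → match.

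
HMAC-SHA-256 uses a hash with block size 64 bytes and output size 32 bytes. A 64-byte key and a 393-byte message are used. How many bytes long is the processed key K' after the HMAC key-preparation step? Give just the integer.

Key is 64 ≤ 64 bytes, zero-padded: |K'| = 64.

64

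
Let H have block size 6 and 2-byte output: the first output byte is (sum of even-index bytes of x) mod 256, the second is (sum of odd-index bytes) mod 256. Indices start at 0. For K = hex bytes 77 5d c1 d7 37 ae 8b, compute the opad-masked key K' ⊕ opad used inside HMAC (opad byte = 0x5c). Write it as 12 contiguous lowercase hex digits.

a6be5c5c5c5c

Key hex bytes 77 5d c1 d7 37 ae 8b is 7 bytes > B = 6, so hash it first: H(key) = fa e2, then zero-pad to 6 bytes: K' = fa e2 00 00 00 00.
XOR each byte with 0x5c: fa⊕5c=a6, e2⊕5c=be, 00⊕5c=5c, 00⊕5c=5c, 00⊕5c=5c, 00⊕5c=5c.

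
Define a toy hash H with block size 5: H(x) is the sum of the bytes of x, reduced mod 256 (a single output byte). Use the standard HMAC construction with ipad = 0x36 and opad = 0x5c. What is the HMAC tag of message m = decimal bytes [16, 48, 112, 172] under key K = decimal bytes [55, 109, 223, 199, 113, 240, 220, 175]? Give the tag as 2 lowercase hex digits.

Key decimal bytes [55, 109, 223, 199, 113, 240, 220, 175] = 37 6d df c7 71 f0 dc af is 8 bytes > B = 5, so hash it first: H(key) = 36, then zero-pad to 5 bytes: K' = 36 00 00 00 00.
K' ⊕ ipad = 00 36 36 36 36.  K' ⊕ opad = 6a 5c 5c 5c 5c.
Inner input = (K'⊕ipad) ∥ m = 00 36 36 36 36 ∥ 10 30 70 ac.
Inner hash: sum = 0+54+54+54+54+16+48+112+172 = 564; mod 256 = 52 → 34.
Outer input = (K'⊕opad) ∥ inner = 6a 5c 5c 5c 5c ∥ 34.
Outer hash (tag): sum = 106+92+92+92+92+52 = 526; mod 256 = 14 → 0e.

0e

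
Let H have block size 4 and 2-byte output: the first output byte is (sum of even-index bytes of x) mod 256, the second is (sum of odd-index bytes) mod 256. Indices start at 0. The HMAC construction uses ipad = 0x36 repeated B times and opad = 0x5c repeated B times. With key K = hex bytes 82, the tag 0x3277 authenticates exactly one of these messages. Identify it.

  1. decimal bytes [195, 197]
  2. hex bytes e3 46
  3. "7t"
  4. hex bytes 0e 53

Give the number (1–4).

4

Key hex bytes 82 is 1 byte ≤ B = 4; zero-pad to 4 bytes: K' = 82 00 00 00.
K' ⊕ ipad = b4 36 36 36; K' ⊕ opad = de 5c 5c 5c.
m1: inner = H(b4 36 36 36 c3 c5) = ad 31; tag = H(de 5c 5c 5c ad 31) = e7e9
m2: inner = H(b4 36 36 36 e3 46) = cd b2; tag = H(de 5c 5c 5c cd b2) = 076a
m3: inner = H(b4 36 36 36 37 74) = 21 e0; tag = H(de 5c 5c 5c 21 e0) = 5b98
m4: inner = H(b4 36 36 36 0e 53) = f8 bf; tag = H(de 5c 5c 5c f8 bf) = 3277 ← matches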